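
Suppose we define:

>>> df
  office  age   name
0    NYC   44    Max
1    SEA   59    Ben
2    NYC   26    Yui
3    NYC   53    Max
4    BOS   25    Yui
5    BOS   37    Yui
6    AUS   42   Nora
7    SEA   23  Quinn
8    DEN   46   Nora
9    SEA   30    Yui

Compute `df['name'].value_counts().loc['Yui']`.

value_counts of name:
name
Yui      4
Max      2
Nora     2
Ben      1
Quinn    1
Name: count, dtype: int64
Taking the value at index 'Yui' gives 4.

4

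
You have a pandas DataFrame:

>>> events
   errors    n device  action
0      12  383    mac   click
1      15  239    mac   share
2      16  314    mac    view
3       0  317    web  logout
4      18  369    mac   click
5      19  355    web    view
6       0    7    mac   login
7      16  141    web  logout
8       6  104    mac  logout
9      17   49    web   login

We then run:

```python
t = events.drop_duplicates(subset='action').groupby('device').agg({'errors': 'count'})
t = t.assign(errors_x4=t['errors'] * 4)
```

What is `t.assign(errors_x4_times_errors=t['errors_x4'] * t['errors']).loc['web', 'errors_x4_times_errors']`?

drop duplicate action (keep=first):
   errors    n device  action
0      12  383    mac   click
1      15  239    mac   share
2      16  314    mac    view
3       0  317    web  logout
6       0    7    mac   login
group by device, count of errors:
        errors
device        
mac          4
web          1
add column errors_x4 = t['errors'] * 4:
        errors  errors_x4
device                   
mac          4         16
web          1          4
add column errors_x4_times_errors = t['errors_x4'] * t['errors']:
        errors  errors_x4  errors_x4_times_errors
device                                           
mac          4         16                      64
web          1          4                       4
The value at row 'web', column 'errors_x4_times_errors' is 4.

4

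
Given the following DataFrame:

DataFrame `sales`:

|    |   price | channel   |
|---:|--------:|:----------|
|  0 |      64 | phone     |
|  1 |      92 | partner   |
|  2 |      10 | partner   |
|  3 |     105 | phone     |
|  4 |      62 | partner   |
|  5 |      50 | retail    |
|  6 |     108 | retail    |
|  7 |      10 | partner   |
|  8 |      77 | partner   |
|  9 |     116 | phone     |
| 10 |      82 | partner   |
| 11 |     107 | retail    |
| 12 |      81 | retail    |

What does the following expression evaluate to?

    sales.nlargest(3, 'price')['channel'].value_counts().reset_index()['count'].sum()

take 3 rows with largest price:
    price channel
9     116   phone
6     108  retail
11    107  retail
value_counts of channel:
channel
retail    2
phone     1
Name: count, dtype: int64
reset_index():
  channel  count
0  retail      2
1   phone      1
The sum of column 'count' is 3.

3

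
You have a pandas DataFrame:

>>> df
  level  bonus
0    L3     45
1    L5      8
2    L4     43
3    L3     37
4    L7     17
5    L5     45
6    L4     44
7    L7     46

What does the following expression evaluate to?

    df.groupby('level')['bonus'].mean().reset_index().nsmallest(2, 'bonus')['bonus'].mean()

29.0

group by level, mean of bonus:
level
L3    41.0
L4    43.5
L5    26.5
L7    31.5
Name: bonus, dtype: float64
reset_index():
  level  bonus
0    L3   41.0
1    L4   43.5
2    L5   26.5
3    L7   31.5
take 2 rows with smallest bonus:
  level  bonus
2    L5   26.5
3    L7   31.5
The mean of column 'bonus' is 29.0.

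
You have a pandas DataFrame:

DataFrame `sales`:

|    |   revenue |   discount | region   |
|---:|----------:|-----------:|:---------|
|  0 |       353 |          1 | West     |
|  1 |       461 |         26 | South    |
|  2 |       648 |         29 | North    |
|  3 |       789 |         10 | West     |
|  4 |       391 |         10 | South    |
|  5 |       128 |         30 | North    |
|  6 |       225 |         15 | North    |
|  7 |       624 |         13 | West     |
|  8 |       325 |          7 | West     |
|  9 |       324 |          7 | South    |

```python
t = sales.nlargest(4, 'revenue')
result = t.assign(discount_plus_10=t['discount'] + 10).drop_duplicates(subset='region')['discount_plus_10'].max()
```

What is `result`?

39

take 4 rows with largest revenue:
   revenue  discount region
3      789        10   West
2      648        29  North
7      624        13   West
1      461        26  South
add column discount_plus_10 = t['discount'] + 10:
   revenue  discount region  discount_plus_10
3      789        10   West                20
2      648        29  North                39
7      624        13   West                23
1      461        26  South                36
drop duplicate region (keep=first):
   revenue  discount region  discount_plus_10
3      789        10   West                20
2      648        29  North                39
1      461        26  South                36
max of column 'discount_plus_10' → 39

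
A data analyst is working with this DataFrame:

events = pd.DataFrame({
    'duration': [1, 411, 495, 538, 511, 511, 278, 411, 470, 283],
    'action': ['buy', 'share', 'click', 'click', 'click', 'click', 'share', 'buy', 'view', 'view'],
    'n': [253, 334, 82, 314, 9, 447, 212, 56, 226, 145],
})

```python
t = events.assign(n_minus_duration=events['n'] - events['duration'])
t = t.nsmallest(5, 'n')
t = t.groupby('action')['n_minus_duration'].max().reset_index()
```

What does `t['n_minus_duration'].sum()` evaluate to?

add column n_minus_duration = events['n'] - events['duration']:
   duration action    n  n_minus_duration
0         1    buy  253               252
1       411  share  334               -77
2       495  click   82              -413
3       538  click  314              -224
4       511  click    9              -502
5       511  click  447               -64
6       278  share  212               -66
7       411    buy   56              -355
8       470   view  226              -244
9       283   view  145              -138
take 5 rows with smallest n:
   duration action    n  n_minus_duration
4       511  click    9              -502
7       411    buy   56              -355
2       495  click   82              -413
9       283   view  145              -138
6       278  share  212               -66
group by action, max of n_minus_duration:
action
buy     -355
click   -413
share    -66
view    -138
Name: n_minus_duration, dtype: int64
reset_index():
  action  n_minus_duration
0    buy              -355
1  click              -413
2  share               -66
3   view              -138
Taking the sum of column 'n_minus_duration' gives -972.

-972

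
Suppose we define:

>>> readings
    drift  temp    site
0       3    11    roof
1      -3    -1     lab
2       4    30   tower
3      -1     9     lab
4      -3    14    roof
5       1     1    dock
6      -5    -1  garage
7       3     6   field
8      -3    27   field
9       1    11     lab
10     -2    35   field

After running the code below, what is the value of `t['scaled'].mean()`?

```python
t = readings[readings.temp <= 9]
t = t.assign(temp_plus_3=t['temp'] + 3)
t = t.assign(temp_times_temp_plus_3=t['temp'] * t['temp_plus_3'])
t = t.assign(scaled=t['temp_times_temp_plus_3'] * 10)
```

324.0

filter rows where temp <= 9:
   drift  temp    site
1     -3    -1     lab
3     -1     9     lab
5      1     1    dock
6     -5    -1  garage
7      3     6   field
add column temp_plus_3 = t['temp'] + 3:
   drift  temp    site  temp_plus_3
1     -3    -1     lab            2
3     -1     9     lab           12
5      1     1    dock            4
6     -5    -1  garage            2
7      3     6   field            9
add column temp_times_temp_plus_3 = t['temp'] * t['temp_plus_3']:
   drift  temp    site  temp_plus_3  temp_times_temp_plus_3
1     -3    -1     lab            2                      -2
3     -1     9     lab           12                     108
5      1     1    dock            4                       4
6     -5    -1  garage            2                      -2
7      3     6   field            9                      54
add column scaled = t['temp_times_temp_plus_3'] * 10:
   drift  temp    site  temp_plus_3  temp_times_temp_plus_3  scaled
1     -3    -1     lab            2                      -2     -20
3     -1     9     lab           12                     108    1080
5      1     1    dock            4                       4      40
6     -5    -1  garage            2                      -2     -20
7      3     6   field            9                      54     540
The mean of column 'scaled' is 324.0.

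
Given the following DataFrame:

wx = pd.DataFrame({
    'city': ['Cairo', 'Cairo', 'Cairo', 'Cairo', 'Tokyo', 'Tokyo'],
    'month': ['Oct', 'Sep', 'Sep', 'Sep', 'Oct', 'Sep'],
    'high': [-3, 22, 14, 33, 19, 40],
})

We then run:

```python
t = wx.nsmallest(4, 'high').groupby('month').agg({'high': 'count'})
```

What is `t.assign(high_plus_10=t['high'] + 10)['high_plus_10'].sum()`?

take 4 rows with smallest high:
    city month  high
0  Cairo   Oct    -3
2  Cairo   Sep    14
4  Tokyo   Oct    19
1  Cairo   Sep    22
group by month, count of high:
       high
month      
Oct       2
Sep       2
add column high_plus_10 = t['high'] + 10:
       high  high_plus_10
month                    
Oct       2            12
Sep       2            12

24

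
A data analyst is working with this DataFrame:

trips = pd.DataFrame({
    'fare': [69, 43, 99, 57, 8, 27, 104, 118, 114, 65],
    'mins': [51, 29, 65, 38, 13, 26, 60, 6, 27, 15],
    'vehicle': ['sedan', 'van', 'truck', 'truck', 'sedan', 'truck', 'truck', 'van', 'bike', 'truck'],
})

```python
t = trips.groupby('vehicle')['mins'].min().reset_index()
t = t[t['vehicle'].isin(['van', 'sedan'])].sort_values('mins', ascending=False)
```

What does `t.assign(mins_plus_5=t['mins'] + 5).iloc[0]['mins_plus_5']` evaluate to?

group by vehicle, min of mins:
vehicle
bike     27
sedan    13
truck    15
van       6
Name: mins, dtype: int64
reset_index():
  vehicle  mins
0    bike    27
1   sedan    13
2   truck    15
3     van     6
filter rows where vehicle in ['van', 'sedan']:
  vehicle  mins
1   sedan    13
3     van     6
sort by mins descending:
  vehicle  mins
1   sedan    13
3     van     6
add column mins_plus_5 = t['mins'] + 5:
  vehicle  mins  mins_plus_5
1   sedan    13           18
3     van     6           11

18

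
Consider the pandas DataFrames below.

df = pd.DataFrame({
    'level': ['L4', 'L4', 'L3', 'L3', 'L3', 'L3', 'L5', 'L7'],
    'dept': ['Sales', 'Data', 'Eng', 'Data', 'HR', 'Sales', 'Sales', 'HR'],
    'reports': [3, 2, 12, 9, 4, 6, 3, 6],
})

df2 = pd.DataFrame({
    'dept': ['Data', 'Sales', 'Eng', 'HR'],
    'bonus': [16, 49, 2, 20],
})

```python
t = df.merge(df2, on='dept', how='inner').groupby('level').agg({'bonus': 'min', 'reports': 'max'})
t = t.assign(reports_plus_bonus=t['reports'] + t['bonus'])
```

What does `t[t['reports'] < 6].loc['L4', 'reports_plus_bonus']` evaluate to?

19

merge on 'dept' (how='inner') → 8 rows:
  level   dept  reports  bonus
0    L4  Sales        3     49
1    L4   Data        2     16
2    L3    Eng       12      2
3    L3   Data        9     16
4    L3     HR        4     20
5    L3  Sales        6     49
6    L5  Sales        3     49
7    L7     HR        6     20
group by level: min(bonus), max(reports):
       bonus  reports
level                
L3         2       12
L4        16        3
L5        49        3
L7        20        6
add column reports_plus_bonus = t['reports'] + t['bonus']:
       bonus  reports  reports_plus_bonus
level                                    
L3         2       12                  14
L4        16        3                  19
L5        49        3                  52
L7        20        6                  26
filter rows where reports < 6:
       bonus  reports  reports_plus_bonus
level                                    
L4        16        3                  19
L5        49        3                  52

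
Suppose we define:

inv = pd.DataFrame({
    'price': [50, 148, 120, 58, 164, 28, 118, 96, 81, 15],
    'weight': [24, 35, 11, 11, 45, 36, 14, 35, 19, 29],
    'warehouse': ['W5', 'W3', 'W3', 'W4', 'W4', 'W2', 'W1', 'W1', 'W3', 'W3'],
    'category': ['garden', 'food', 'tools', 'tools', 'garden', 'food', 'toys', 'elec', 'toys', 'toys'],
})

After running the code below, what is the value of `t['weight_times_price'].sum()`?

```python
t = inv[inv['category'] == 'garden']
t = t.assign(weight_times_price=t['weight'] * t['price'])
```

8580

filter rows where category == 'garden':
   price  weight warehouse category
0     50      24        W5   garden
4    164      45        W4   garden
add column weight_times_price = t['weight'] * t['price']:
   price  weight warehouse category  weight_times_price
0     50      24        W5   garden                1200
4    164      45        W4   garden                7380
Finally, sum of column 'weight_times_price' = 8580.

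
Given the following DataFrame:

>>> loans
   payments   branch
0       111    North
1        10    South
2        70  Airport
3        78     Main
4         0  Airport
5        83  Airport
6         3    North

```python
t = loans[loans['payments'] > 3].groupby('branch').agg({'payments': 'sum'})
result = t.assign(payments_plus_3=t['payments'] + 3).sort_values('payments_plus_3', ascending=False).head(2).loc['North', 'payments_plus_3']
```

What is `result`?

114

filter rows where payments > 3:
   payments   branch
0       111    North
1        10    South
2        70  Airport
3        78     Main
5        83  Airport
group by branch, sum of payments:
         payments
branch           
Airport       153
Main           78
North         111
South          10
add column payments_plus_3 = t['payments'] + 3:
         payments  payments_plus_3
branch                            
Airport       153              156
Main           78               81
North         111              114
South          10               13
sort by payments_plus_3 descending:
         payments  payments_plus_3
branch                            
Airport       153              156
North         111              114
Main           78               81
South          10               13
take first 2 rows:
         payments  payments_plus_3
branch                            
Airport       153              156
North         111              114
Then the value at row 'North', column 'payments_plus_3': 114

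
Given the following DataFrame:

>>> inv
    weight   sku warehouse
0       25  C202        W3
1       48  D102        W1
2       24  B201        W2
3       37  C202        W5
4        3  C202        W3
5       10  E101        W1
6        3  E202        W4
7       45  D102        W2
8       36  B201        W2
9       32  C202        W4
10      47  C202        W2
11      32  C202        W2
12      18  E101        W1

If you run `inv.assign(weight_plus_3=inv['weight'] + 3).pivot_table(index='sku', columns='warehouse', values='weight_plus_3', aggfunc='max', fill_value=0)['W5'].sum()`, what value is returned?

add column weight_plus_3 = inv['weight'] + 3:
    weight   sku warehouse  weight_plus_3
0       25  C202        W3             28
1       48  D102        W1             51
2       24  B201        W2             27
3       37  C202        W5             40
4        3  C202        W3              6
5       10  E101        W1             13
6        3  E202        W4              6
7       45  D102        W2             48
8       36  B201        W2             39
9       32  C202        W4             35
10      47  C202        W2             50
11      32  C202        W2             35
12      18  E101        W1             21
pivot: rows=sku, cols=warehouse, max(weight_plus_3):
warehouse  W1  W2  W3  W4  W5
sku                          
B201        0  39   0   0   0
C202        0  50  28  35  40
D102       51  48   0   0   0
E101       21   0   0   0   0
E202        0   0   0   6   0
Hence 40.

40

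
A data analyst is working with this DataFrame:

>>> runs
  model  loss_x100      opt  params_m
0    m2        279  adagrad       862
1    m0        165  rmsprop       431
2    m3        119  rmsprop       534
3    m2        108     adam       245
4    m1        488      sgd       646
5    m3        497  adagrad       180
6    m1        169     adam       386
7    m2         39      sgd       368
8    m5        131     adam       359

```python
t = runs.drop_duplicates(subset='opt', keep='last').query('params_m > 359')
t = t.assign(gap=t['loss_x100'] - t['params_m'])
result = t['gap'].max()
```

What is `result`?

-329

drop duplicate opt (keep=last):
  model  loss_x100      opt  params_m
2    m3        119  rmsprop       534
5    m3        497  adagrad       180
7    m2         39      sgd       368
8    m5        131     adam       359
filter rows where params_m > 359:
  model  loss_x100      opt  params_m
2    m3        119  rmsprop       534
7    m2         39      sgd       368
add column gap = t['loss_x100'] - t['params_m']:
  model  loss_x100      opt  params_m  gap
2    m3        119  rmsprop       534 -415
7    m2         39      sgd       368 -329
Then the max of column 'gap': -329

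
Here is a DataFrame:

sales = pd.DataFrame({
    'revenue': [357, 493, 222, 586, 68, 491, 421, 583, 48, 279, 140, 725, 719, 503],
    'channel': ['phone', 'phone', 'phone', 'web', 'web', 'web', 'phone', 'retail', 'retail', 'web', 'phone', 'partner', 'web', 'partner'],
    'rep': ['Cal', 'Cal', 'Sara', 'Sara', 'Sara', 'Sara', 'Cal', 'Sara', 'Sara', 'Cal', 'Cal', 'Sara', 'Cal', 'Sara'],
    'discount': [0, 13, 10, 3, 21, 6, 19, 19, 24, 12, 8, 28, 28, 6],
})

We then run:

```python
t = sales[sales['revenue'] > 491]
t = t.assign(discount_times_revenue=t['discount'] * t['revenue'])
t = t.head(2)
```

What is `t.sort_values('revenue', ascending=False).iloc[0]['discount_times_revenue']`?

filter rows where revenue > 491:
    revenue  channel   rep  discount
1       493    phone   Cal        13
3       586      web  Sara         3
7       583   retail  Sara        19
11      725  partner  Sara        28
12      719      web   Cal        28
13      503  partner  Sara         6
add column discount_times_revenue = t['discount'] * t['revenue']:
    revenue  channel   rep  discount  discount_times_revenue
1       493    phone   Cal        13                    6409
3       586      web  Sara         3                    1758
7       583   retail  Sara        19                   11077
11      725  partner  Sara        28                   20300
12      719      web   Cal        28                   20132
13      503  partner  Sara         6                    3018
take first 2 rows:
   revenue channel   rep  discount  discount_times_revenue
1      493   phone   Cal        13                    6409
3      586     web  Sara         3                    1758
sort by revenue descending:
   revenue channel   rep  discount  discount_times_revenue
3      586     web  Sara         3                    1758
1      493   phone   Cal        13                    6409
Finally, value at position 0, column 'discount_times_revenue' = 1758.

1758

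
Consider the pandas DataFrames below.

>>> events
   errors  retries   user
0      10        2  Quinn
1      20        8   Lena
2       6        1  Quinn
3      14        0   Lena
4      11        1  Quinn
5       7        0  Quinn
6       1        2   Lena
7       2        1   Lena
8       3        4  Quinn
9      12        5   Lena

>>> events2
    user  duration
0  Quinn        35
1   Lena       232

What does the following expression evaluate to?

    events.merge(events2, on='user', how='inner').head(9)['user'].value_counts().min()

4

merge on 'user' (how='inner') → 10 rows:
   errors  retries   user  duration
0      10        2  Quinn        35
1      20        8   Lena       232
2       6        1  Quinn        35
3      14        0   Lena       232
4      11        1  Quinn        35
5       7        0  Quinn        35
6       1        2   Lena       232
7       2        1   Lena       232
8       3        4  Quinn        35
9      12        5   Lena       232
take first 9 rows:
   errors  retries   user  duration
0      10        2  Quinn        35
1      20        8   Lena       232
2       6        1  Quinn        35
3      14        0   Lena       232
4      11        1  Quinn        35
5       7        0  Quinn        35
6       1        2   Lena       232
7       2        1   Lena       232
8       3        4  Quinn        35
value_counts of user:
user
Quinn    5
Lena     4
Name: count, dtype: int64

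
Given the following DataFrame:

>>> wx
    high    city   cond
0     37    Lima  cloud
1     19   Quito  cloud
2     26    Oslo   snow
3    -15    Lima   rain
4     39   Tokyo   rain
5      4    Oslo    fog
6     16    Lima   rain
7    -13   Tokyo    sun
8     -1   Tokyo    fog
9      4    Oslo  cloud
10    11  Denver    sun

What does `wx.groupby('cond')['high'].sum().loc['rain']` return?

group by cond, sum of high:
cond
cloud    60
fog       3
rain     40
snow     26
sun      -2
Name: high, dtype: int64
Reading off the value at index 'rain', we get 40.

40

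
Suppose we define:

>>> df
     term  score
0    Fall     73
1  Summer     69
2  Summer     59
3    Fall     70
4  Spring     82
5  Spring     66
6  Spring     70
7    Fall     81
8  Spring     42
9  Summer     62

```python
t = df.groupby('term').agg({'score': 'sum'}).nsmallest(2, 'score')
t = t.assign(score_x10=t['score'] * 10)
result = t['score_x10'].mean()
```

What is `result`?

2070.0

group by term, sum of score:
        score
term         
Fall      224
Spring    260
Summer    190
take 2 rows with smallest score:
        score
term         
Summer    190
Fall      224
add column score_x10 = t['score'] * 10:
        score  score_x10
term                    
Summer    190       1900
Fall      224       2240
Then the mean of column 'score_x10': 2070.0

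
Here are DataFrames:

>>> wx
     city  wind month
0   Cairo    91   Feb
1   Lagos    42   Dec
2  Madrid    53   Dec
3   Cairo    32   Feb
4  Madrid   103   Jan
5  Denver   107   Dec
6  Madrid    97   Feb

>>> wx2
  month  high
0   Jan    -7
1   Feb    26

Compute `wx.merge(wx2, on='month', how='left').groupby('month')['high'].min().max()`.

26.0

merge on 'month' (how='left') → 7 rows:
     city  wind month  high
0   Cairo    91   Feb  26.0
1   Lagos    42   Dec   NaN
2  Madrid    53   Dec   NaN
3   Cairo    32   Feb  26.0
4  Madrid   103   Jan  -7.0
5  Denver   107   Dec   NaN
6  Madrid    97   Feb  26.0
group by month, min of high:
month
Dec     NaN
Feb    26.0
Jan    -7.0
Name: high, dtype: float64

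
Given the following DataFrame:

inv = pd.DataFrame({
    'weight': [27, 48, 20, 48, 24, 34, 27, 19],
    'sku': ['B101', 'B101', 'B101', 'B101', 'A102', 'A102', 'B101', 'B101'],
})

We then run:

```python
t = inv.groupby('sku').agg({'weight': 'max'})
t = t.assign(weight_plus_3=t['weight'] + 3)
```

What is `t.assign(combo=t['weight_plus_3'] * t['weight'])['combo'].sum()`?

3706

group by sku, max of weight:
      weight
sku         
A102      34
B101      48
add column weight_plus_3 = t['weight'] + 3:
      weight  weight_plus_3
sku                        
A102      34             37
B101      48             51
add column combo = t['weight_plus_3'] * t['weight']:
      weight  weight_plus_3  combo
sku                               
A102      34             37   1258
B101      48             51   2448
The sum of column 'combo' is 3706.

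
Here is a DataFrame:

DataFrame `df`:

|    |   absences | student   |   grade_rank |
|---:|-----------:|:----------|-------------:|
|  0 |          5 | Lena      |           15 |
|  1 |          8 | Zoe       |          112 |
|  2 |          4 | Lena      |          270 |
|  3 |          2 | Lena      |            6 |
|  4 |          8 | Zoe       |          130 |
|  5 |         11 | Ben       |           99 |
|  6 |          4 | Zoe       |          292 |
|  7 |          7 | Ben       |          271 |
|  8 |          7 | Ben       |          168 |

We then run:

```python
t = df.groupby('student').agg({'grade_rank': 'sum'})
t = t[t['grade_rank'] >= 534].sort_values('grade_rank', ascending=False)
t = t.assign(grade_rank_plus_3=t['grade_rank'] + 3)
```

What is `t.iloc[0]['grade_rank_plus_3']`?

541

group by student, sum of grade_rank:
         grade_rank
student            
Ben             538
Lena            291
Zoe             534
filter rows where grade_rank >= 534:
         grade_rank
student            
Ben             538
Zoe             534
sort by grade_rank descending:
         grade_rank
student            
Ben             538
Zoe             534
add column grade_rank_plus_3 = t['grade_rank'] + 3:
         grade_rank  grade_rank_plus_3
student                               
Ben             538                541
Zoe             534                537
Taking the value at position 0, column 'grade_rank_plus_3' gives 541.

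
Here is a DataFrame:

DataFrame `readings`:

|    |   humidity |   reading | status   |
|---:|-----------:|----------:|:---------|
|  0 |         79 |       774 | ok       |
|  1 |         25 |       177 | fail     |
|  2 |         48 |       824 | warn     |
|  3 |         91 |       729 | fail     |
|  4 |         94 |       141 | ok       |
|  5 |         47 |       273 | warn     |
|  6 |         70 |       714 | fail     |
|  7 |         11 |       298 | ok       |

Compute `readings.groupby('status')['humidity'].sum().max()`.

186

group by status, sum of humidity:
status
fail    186
ok      184
warn     95
Name: humidity, dtype: int64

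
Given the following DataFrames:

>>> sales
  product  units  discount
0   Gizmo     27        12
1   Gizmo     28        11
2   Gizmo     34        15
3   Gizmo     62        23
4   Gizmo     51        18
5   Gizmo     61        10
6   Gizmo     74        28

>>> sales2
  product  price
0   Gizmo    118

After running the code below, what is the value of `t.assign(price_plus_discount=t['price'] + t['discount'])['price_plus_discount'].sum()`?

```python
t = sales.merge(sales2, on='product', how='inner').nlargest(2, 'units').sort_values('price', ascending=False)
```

merge on 'product' (how='inner') → 7 rows:
  product  units  discount  price
0   Gizmo     27        12    118
1   Gizmo     28        11    118
2   Gizmo     34        15    118
3   Gizmo     62        23    118
4   Gizmo     51        18    118
5   Gizmo     61        10    118
6   Gizmo     74        28    118
take 2 rows with largest units:
  product  units  discount  price
6   Gizmo     74        28    118
3   Gizmo     62        23    118
sort by price descending:
  product  units  discount  price
6   Gizmo     74        28    118
3   Gizmo     62        23    118
add column price_plus_discount = t['price'] + t['discount']:
  product  units  discount  price  price_plus_discount
6   Gizmo     74        28    118                  146
3   Gizmo     62        23    118                  141
Finally, sum of column 'price_plus_discount' = 287.

287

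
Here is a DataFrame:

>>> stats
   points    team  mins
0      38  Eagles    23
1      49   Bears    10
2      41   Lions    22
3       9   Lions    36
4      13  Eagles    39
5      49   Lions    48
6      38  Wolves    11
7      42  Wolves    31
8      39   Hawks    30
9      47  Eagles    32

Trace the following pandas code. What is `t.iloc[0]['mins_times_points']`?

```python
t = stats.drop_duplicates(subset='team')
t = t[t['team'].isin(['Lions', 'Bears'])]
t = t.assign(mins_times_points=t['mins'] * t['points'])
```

drop duplicate team (keep=first):
   points    team  mins
0      38  Eagles    23
1      49   Bears    10
2      41   Lions    22
6      38  Wolves    11
8      39   Hawks    30
filter rows where team in ['Lions', 'Bears']:
   points   team  mins
1      49  Bears    10
2      41  Lions    22
add column mins_times_points = t['mins'] * t['points']:
   points   team  mins  mins_times_points
1      49  Bears    10                490
2      41  Lions    22                902
Then the value at position 0, column 'mins_times_points': 490

490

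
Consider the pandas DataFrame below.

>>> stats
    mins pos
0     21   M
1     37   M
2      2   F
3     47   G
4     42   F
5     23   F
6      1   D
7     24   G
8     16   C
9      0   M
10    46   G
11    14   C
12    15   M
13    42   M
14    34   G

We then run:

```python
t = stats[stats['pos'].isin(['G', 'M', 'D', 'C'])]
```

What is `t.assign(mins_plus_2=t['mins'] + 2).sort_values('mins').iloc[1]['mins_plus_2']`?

3

filter rows where pos in ['G', 'M', 'D', 'C']:
    mins pos
0     21   M
1     37   M
3     47   G
6      1   D
7     24   G
8     16   C
9      0   M
10    46   G
11    14   C
12    15   M
13    42   M
14    34   G
add column mins_plus_2 = t['mins'] + 2:
    mins pos  mins_plus_2
0     21   M           23
1     37   M           39
3     47   G           49
6      1   D            3
7     24   G           26
8     16   C           18
9      0   M            2
10    46   G           48
11    14   C           16
12    15   M           17
13    42   M           44
14    34   G           36
sort by mins:
    mins pos  mins_plus_2
9      0   M            2
6      1   D            3
11    14   C           16
12    15   M           17
8     16   C           18
0     21   M           23
7     24   G           26
14    34   G           36
1     37   M           39
13    42   M           44
10    46   G           48
3     47   G           49
value at position 1, column 'mins_plus_2' → 3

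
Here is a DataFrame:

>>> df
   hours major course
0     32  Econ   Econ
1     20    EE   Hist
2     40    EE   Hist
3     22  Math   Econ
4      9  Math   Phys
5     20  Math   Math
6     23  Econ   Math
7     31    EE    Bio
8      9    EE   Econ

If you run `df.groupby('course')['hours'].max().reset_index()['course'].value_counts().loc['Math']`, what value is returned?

group by course, max of hours:
course
Bio     31
Econ    32
Hist    40
Math    23
Phys     9
Name: hours, dtype: int64
reset_index():
  course  hours
0    Bio     31
1   Econ     32
2   Hist     40
3   Math     23
4   Phys      9
value_counts of course:
course
Bio     1
Econ    1
Hist    1
Math    1
Phys    1
Name: count, dtype: int64
Hence 1.

1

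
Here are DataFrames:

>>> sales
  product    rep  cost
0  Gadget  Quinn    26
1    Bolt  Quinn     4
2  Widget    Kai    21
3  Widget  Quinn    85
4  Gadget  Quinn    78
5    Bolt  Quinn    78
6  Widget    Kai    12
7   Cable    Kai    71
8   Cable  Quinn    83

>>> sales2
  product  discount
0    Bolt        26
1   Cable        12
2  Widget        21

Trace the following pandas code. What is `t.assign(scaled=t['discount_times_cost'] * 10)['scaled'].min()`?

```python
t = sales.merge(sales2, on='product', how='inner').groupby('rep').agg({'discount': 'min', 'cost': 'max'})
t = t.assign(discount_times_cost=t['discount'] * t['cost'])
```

8520

merge on 'product' (how='inner') → 7 rows:
  product    rep  cost  discount
0    Bolt  Quinn     4        26
1  Widget    Kai    21        21
2  Widget  Quinn    85        21
3    Bolt  Quinn    78        26
4  Widget    Kai    12        21
5   Cable    Kai    71        12
6   Cable  Quinn    83        12
group by rep: min(discount), max(cost):
       discount  cost
rep                  
Kai          12    71
Quinn        12    85
add column discount_times_cost = t['discount'] * t['cost']:
       discount  cost  discount_times_cost
rep                                       
Kai          12    71                  852
Quinn        12    85                 1020
add column scaled = t['discount_times_cost'] * 10:
       discount  cost  discount_times_cost  scaled
rep                                               
Kai          12    71                  852    8520
Quinn        12    85                 1020   10200
Taking the min of column 'scaled' gives 8520.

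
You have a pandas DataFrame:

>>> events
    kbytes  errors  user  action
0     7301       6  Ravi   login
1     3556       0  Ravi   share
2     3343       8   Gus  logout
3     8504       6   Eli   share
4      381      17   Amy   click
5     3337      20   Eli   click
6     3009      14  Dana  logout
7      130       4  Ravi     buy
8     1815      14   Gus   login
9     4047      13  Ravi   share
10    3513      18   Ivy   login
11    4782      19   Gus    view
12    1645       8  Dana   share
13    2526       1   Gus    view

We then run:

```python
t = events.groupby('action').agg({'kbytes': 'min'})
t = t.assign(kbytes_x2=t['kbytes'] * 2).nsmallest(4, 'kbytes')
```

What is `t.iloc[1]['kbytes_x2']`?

762

group by action, min of kbytes:
        kbytes
action        
buy        130
click      381
login     1815
logout    3009
share     1645
view      2526
add column kbytes_x2 = t['kbytes'] * 2:
        kbytes  kbytes_x2
action                   
buy        130        260
click      381        762
login     1815       3630
logout    3009       6018
share     1645       3290
view      2526       5052
take 4 rows with smallest kbytes:
        kbytes  kbytes_x2
action                   
buy        130        260
click      381        762
share     1645       3290
login     1815       3630
value at position 1, column 'kbytes_x2' → 762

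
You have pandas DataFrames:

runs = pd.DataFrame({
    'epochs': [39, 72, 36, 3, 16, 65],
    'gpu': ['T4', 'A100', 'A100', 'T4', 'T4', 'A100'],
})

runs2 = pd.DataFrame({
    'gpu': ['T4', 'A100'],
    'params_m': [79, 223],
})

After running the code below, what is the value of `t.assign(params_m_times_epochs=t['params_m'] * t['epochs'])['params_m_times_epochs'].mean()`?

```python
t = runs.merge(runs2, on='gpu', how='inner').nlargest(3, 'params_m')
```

12859.6666667

merge on 'gpu' (how='inner') → 6 rows:
   epochs   gpu  params_m
0      39    T4        79
1      72  A100       223
2      36  A100       223
3       3    T4        79
4      16    T4        79
5      65  A100       223
take 3 rows with largest params_m:
   epochs   gpu  params_m
1      72  A100       223
2      36  A100       223
5      65  A100       223
add column params_m_times_epochs = t['params_m'] * t['epochs']:
   epochs   gpu  params_m  params_m_times_epochs
1      72  A100       223                  16056
2      36  A100       223                   8028
5      65  A100       223                  14495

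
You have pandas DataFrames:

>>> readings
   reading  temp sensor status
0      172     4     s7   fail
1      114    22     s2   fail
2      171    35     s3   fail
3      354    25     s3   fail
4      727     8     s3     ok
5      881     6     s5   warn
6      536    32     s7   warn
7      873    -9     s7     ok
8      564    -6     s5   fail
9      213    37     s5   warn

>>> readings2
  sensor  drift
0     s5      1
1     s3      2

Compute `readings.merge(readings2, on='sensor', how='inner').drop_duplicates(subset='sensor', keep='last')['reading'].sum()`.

940

merge on 'sensor' (how='inner') → 6 rows:
   reading  temp sensor status  drift
0      171    35     s3   fail      2
1      354    25     s3   fail      2
2      727     8     s3     ok      2
3      881     6     s5   warn      1
4      564    -6     s5   fail      1
5      213    37     s5   warn      1
drop duplicate sensor (keep=last):
   reading  temp sensor status  drift
2      727     8     s3     ok      2
5      213    37     s5   warn      1
The sum of column 'reading' is 940.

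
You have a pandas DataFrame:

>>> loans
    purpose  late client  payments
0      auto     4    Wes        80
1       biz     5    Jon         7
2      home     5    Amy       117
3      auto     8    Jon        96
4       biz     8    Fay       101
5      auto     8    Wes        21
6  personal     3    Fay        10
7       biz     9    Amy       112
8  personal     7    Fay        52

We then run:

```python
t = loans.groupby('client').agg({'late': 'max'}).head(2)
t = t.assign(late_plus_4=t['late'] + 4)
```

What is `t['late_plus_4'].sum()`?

group by client, max of late:
        late
client      
Amy        9
Fay        8
Jon        8
Wes        8
take first 2 rows:
        late
client      
Amy        9
Fay        8
add column late_plus_4 = t['late'] + 4:
        late  late_plus_4
client                   
Amy        9           13
Fay        8           12
Finally, sum of column 'late_plus_4' = 25.

25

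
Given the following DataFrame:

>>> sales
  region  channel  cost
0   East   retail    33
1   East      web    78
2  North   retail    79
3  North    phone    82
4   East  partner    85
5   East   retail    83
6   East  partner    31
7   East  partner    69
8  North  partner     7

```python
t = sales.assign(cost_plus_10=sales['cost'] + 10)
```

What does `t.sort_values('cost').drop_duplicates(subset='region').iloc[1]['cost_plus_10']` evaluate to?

41

add column cost_plus_10 = sales['cost'] + 10:
  region  channel  cost  cost_plus_10
0   East   retail    33            43
1   East      web    78            88
2  North   retail    79            89
3  North    phone    82            92
4   East  partner    85            95
5   East   retail    83            93
6   East  partner    31            41
7   East  partner    69            79
8  North  partner     7            17
sort by cost:
  region  channel  cost  cost_plus_10
8  North  partner     7            17
6   East  partner    31            41
0   East   retail    33            43
7   East  partner    69            79
1   East      web    78            88
2  North   retail    79            89
3  North    phone    82            92
5   East   retail    83            93
4   East  partner    85            95
drop duplicate region (keep=first):
  region  channel  cost  cost_plus_10
8  North  partner     7            17
6   East  partner    31            41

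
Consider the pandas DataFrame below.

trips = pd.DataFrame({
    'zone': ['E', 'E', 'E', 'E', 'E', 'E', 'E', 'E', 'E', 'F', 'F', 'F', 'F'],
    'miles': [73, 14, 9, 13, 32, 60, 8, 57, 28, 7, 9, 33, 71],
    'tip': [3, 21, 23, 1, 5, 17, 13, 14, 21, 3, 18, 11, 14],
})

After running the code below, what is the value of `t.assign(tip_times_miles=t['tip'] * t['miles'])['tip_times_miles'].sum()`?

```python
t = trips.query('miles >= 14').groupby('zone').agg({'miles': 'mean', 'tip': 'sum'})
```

4864.0

filter rows where miles >= 14:
   zone  miles  tip
0     E     73    3
1     E     14   21
4     E     32    5
5     E     60   17
7     E     57   14
8     E     28   21
11    F     33   11
12    F     71   14
group by zone: mean(miles), sum(tip):
      miles  tip
zone            
E      44.0   81
F      52.0   25
add column tip_times_miles = t['tip'] * t['miles']:
      miles  tip  tip_times_miles
zone                             
E      44.0   81           3564.0
F      52.0   25           1300.0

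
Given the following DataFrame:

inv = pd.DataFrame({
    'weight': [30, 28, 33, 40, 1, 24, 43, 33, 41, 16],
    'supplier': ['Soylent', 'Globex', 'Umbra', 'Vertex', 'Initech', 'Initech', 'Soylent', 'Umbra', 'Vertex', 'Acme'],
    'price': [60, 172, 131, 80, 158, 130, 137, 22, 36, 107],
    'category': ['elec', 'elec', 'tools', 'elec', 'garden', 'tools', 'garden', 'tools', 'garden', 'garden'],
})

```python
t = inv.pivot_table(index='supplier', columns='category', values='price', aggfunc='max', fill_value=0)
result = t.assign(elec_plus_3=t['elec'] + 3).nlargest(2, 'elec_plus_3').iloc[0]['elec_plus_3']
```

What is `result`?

pivot: rows=supplier, cols=category, max(price):
category  elec  garden  tools
supplier                     
Acme         0     107      0
Globex     172       0      0
Initech      0     158    130
Soylent     60     137      0
Umbra        0       0    131
Vertex      80      36      0
add column elec_plus_3 = t['elec'] + 3:
category  elec  garden  tools  elec_plus_3
supplier                                  
Acme         0     107      0            3
Globex     172       0      0          175
Initech      0     158    130            3
Soylent     60     137      0           63
Umbra        0       0    131            3
Vertex      80      36      0           83
take 2 rows with largest elec_plus_3:
category  elec  garden  tools  elec_plus_3
supplier                                  
Globex     172       0      0          175
Vertex      80      36      0           83
Then the value at position 0, column 'elec_plus_3': 175

175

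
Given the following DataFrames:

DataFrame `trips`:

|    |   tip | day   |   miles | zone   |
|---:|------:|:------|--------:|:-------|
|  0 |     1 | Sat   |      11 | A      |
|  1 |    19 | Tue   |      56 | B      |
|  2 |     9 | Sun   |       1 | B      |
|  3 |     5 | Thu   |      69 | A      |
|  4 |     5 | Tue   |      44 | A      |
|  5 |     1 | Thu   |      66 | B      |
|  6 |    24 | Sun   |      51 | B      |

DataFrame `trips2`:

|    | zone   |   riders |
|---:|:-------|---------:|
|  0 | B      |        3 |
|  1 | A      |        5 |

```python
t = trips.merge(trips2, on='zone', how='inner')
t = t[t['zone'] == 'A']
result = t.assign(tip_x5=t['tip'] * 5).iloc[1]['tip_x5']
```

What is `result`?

merge on 'zone' (how='inner') → 7 rows:
   tip  day  miles zone  riders
0    1  Sat     11    A       5
1   19  Tue     56    B       3
2    9  Sun      1    B       3
3    5  Thu     69    A       5
4    5  Tue     44    A       5
5    1  Thu     66    B       3
6   24  Sun     51    B       3
filter rows where zone == 'A':
   tip  day  miles zone  riders
0    1  Sat     11    A       5
3    5  Thu     69    A       5
4    5  Tue     44    A       5
add column tip_x5 = t['tip'] * 5:
   tip  day  miles zone  riders  tip_x5
0    1  Sat     11    A       5       5
3    5  Thu     69    A       5      25
4    5  Tue     44    A       5      25
value at position 1, column 'tip_x5' → 25

25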